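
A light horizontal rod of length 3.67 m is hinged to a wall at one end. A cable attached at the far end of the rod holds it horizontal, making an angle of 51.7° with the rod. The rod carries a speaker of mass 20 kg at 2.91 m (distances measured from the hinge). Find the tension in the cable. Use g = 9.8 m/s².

Taking torques about the hinge:
Speaker: 20 × 9.8 = 196 N down at 2.91 m → arm 2.91 m, τ = 196 × 2.91 = 570.4 N·m clockwise.
Total clockwise load moment = 570.4 N·m.
The cable tension T acts at 3.67 m; only its component perpendicular to the rod, T sinθ, produces torque. sin 51.7° = 0.7848.
For rotational equilibrium, T × 3.67 × 0.7848 = 570.4, so T = 570.4 / 2.88 = 198 N.

T ≈ 198 N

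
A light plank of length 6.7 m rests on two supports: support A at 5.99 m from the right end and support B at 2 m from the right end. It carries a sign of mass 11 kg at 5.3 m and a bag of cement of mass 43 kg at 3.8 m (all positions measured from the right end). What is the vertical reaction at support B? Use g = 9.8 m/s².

R_B ≈ 250 N

Choose support A as the axis so its reaction then has zero moment arm.
Sign: 11 × 9.8 = 107.8 N down at 5.3 m → arm 0.69 m, τ = 107.8 × 0.69 = 74.38 N·m clockwise.
Bag of cement: 43 × 9.8 = 421.4 N down at 3.8 m → arm 2.19 m, τ = 421.4 × 2.19 = 922.9 N·m clockwise.
Net load moment about support A = 997.3 N·m clockwise.
Reaction R at support B is upward at 2 m, arm 3.99 m → moment R × 3.99 counterclockwise.
Στ = 0 ⇒ R × 3.99 = 997.3 ⇒ R = 250 N.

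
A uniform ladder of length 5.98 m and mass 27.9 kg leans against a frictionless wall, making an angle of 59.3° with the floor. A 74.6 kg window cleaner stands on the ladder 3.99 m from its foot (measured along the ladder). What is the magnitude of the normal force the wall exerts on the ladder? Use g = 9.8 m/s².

N_wall ≈ 371 N

Choose the foot of the ladder as the axis so the floor normal and friction both act there and drop out.
Ladder weight 27.9×9.8 = 273.4 N acts at 2.99 m along the ladder; its horizontal arm is 2.99·cos59.3° = 1.527 m → τ = 417.5 N·m clockwise.
Window cleaner: 74.6×9.8 = 731.1 N at 3.99 m → arm 2.037 m → τ = 1489 N·m clockwise.
Wall normal N acts horizontally at the top; its moment arm is the height L sinθ = 5.98·sin59.3° = 5.142 m, counterclockwise.
For rotational equilibrium, N × 5.142 = 1906, so N = 371 N.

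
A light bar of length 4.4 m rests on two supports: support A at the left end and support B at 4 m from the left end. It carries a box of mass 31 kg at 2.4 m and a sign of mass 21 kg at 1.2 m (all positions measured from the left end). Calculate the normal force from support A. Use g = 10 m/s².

R_A ≈ 271 N

Choose support B as the axis so its reaction then has zero moment arm.
Box: 31 × 10 = 310 N down at 2.4 m → arm 1.6 m, τ = 310 × 1.6 = 496 N·m counterclockwise.
Sign: 21 × 10 = 210 N down at 1.2 m → arm 2.8 m, τ = 210 × 2.8 = 588 N·m counterclockwise.
Net load moment about support B = 1084 N·m counterclockwise.
Reaction R at support A is upward at 0 m, arm 4 m → moment R × 4 clockwise.
Setting net torque to zero: R × 4 = 1084 → R = 271 N.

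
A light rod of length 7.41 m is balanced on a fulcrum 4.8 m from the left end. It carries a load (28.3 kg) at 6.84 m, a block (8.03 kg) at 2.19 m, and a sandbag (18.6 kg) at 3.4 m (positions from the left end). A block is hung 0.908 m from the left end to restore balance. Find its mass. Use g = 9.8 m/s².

Take moments about the fulcrum (at 4.8 m from the left end).
Load: 28.3 × 9.8 = 277.3 N down at 6.84 m → arm 2.04 m, τ = 277.3 × 2.04 = 565.7 N·m clockwise.
Block: 8.03 × 9.8 = 78.69 N down at 2.19 m → arm 2.61 m, τ = 78.69 × 2.61 = 205.4 N·m counterclockwise.
Sandbag: 18.6 × 9.8 = 182.3 N down at 3.4 m → arm 1.4 m, τ = 182.3 × 1.4 = 255.2 N·m counterclockwise.
Net moment of known loads = 105.1 N·m clockwise.
An unknown mass m at 0.908 m has arm 3.892 m; its moment is m·g·3.892 counterclockwise.
Setting net torque to zero: m × 9.8 × 3.892 = 105.1 → m = 105.1 / (9.8 × 3.892) = 2.76 kg.

m ≈ 2.76 kg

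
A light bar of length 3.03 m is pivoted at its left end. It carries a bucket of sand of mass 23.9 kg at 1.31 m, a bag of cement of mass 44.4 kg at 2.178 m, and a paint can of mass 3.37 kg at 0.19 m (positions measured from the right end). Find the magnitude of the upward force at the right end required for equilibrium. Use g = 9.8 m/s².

About the left end:
Bucket of sand: 23.9 × 9.8 = 234.2 N down at 1.31 m → arm 1.72 m, τ = 234.2 × 1.72 = 402.8 N·m clockwise.
Bag of cement: 44.4 × 9.8 = 435.1 N down at 2.178 m → arm 0.852 m, τ = 435.1 × 0.852 = 370.7 N·m clockwise.
Paint can: 3.37 × 9.8 = 33.03 N down at 0.19 m → arm 2.84 m, τ = 33.03 × 2.84 = 93.81 N·m clockwise.
Net moment of the loads = 867.3 N·m clockwise.
The upward force F acts at the right end, arm 3.03 m, giving F × 3.03 counterclockwise.
Στ = 0 ⇒ F × 3.03 = 867.3 ⇒ F = 867.3 / 3.03 = 286 N.

F ≈ 286 N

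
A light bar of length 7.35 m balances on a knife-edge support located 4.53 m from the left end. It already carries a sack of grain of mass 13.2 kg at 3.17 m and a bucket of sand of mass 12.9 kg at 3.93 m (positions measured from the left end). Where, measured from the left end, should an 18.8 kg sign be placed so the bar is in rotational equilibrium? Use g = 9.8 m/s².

x ≈ 5.9 m from the left end

Taking torques about the knife-edge support (at 4.53 m from the left end):
Sack of grain: 13.2 × 9.8 = 129.4 N down at 3.17 m → arm 1.36 m, τ = 129.4 × 1.36 = 176 N·m counterclockwise.
Bucket of sand: 12.9 × 9.8 = 126.4 N down at 3.93 m → arm 0.6 m, τ = 126.4 × 0.6 = 75.84 N·m counterclockwise.
Net moment of existing loads = 251.8 N·m counterclockwise.
The sign weighs 18.8 × 9.8 = 184.2 N and must supply an equal clockwise moment, so its lever arm about the knife-edge support is 251.8 / 184.2 = 1.37 m.
That puts it at 4.53 + 1.37 = 5.9 m from the left end.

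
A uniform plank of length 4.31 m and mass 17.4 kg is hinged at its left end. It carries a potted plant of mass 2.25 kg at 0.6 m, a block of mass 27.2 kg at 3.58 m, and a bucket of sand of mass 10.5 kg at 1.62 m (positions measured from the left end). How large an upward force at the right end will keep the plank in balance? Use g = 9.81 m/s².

Taking torques about the left end:
Beam weight: 17.4 × 9.81 = 170.7 N down at 2.155 m → arm 2.155 m, τ = 170.7 × 2.155 = 367.9 N·m clockwise.
Potted plant: 2.25 × 9.81 = 22.07 N down at 0.6 m → arm 0.6 m, τ = 22.07 × 0.6 = 13.24 N·m clockwise.
Block: 27.2 × 9.81 = 266.8 N down at 3.58 m → arm 3.58 m, τ = 266.8 × 3.58 = 955.1 N·m clockwise.
Bucket of sand: 10.5 × 9.81 = 103 N down at 1.62 m → arm 1.62 m, τ = 103 × 1.62 = 166.9 N·m clockwise.
Net moment of the loads = 1503 N·m clockwise.
The upward force F acts at the right end, arm 4.31 m, giving F × 4.31 counterclockwise.
Στ = 0 ⇒ F × 4.31 = 1503 ⇒ F = 1503 / 4.31 = 349 N.

F ≈ 349 N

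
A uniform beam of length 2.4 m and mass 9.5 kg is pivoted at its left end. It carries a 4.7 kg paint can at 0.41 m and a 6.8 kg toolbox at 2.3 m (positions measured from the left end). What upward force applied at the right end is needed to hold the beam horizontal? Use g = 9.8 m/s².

Choose the left end as the axis so the unknown pivot reaction has zero arm there.
Beam weight: 9.5 × 9.8 = 93.1 N down at 1.2 m → arm 1.2 m, τ = 93.1 × 1.2 = 111.7 N·m clockwise.
Paint can: 4.7 × 9.8 = 46.06 N down at 0.41 m → arm 0.41 m, τ = 46.06 × 0.41 = 18.88 N·m clockwise.
Toolbox: 6.8 × 9.8 = 66.64 N down at 2.3 m → arm 2.3 m, τ = 66.64 × 2.3 = 153.3 N·m clockwise.
Net moment of the loads = 283.9 N·m clockwise.
The upward force F acts at the right end, arm 2.4 m, giving F × 2.4 counterclockwise.
Balancing moments: F × 2.4 = 283.9, giving F = 283.9 / 2.4 = 118 N.

F ≈ 118 N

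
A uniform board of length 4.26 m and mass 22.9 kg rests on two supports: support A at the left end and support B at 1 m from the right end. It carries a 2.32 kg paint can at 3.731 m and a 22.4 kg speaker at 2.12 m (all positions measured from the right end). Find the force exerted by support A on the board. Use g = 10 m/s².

R_A ≈ 176 N

Sum moments about support B (its reaction then has zero moment arm).
Beam weight: 22.9 × 10 = 229 N down at 2.13 m → arm 1.13 m, τ = 229 × 1.13 = 258.8 N·m counterclockwise.
Paint can: 2.32 × 10 = 23.2 N down at 3.731 m → arm 2.731 m, τ = 23.2 × 2.731 = 63.36 N·m counterclockwise.
Speaker: 22.4 × 10 = 224 N down at 2.12 m → arm 1.12 m, τ = 224 × 1.12 = 250.9 N·m counterclockwise.
Net load moment about support B = 573.1 N·m counterclockwise.
Reaction R at support A is upward at 4.26 m, arm 3.26 m → moment R × 3.26 clockwise.
Balancing moments: R × 3.26 = 573.1, giving R = 176 N.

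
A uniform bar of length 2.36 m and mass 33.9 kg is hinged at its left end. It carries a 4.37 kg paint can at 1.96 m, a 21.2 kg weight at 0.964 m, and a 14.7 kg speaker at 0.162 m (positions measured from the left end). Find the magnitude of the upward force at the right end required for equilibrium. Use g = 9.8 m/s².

F ≈ 296 N

Sum moments about the left end (the unknown pivot reaction has zero arm there).
Beam weight: 33.9 × 9.8 = 332.2 N down at 1.18 m → arm 1.18 m, τ = 332.2 × 1.18 = 392 N·m clockwise.
Paint can: 4.37 × 9.8 = 42.83 N down at 1.96 m → arm 1.96 m, τ = 42.83 × 1.96 = 83.95 N·m clockwise.
Weight: 21.2 × 9.8 = 207.8 N down at 0.964 m → arm 0.964 m, τ = 207.8 × 0.964 = 200.3 N·m clockwise.
Speaker: 14.7 × 9.8 = 144.1 N down at 0.162 m → arm 0.162 m, τ = 144.1 × 0.162 = 23.34 N·m clockwise.
Net moment of the loads = 699.6 N·m clockwise.
The upward force F acts at the right end, arm 2.36 m, giving F × 2.36 counterclockwise.
Στ = 0 ⇒ F × 2.36 = 699.6 ⇒ F = 699.6 / 2.36 = 296 N.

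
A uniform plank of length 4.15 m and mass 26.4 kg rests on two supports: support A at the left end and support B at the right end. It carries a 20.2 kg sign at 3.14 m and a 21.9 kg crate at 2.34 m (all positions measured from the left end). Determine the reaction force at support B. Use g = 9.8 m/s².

R_B ≈ 400 N

Take moments about support A.
Beam weight: 26.4 × 9.8 = 258.7 N down at 2.075 m → arm 2.075 m, τ = 258.7 × 2.075 = 536.8 N·m clockwise.
Sign: 20.2 × 9.8 = 198 N down at 3.14 m → arm 3.14 m, τ = 198 × 3.14 = 621.7 N·m clockwise.
Crate: 21.9 × 9.8 = 214.6 N down at 2.34 m → arm 2.34 m, τ = 214.6 × 2.34 = 502.2 N·m clockwise.
Net load moment about support A = 1661 N·m clockwise.
Reaction R at support B is upward at 4.15 m, arm 4.15 m → moment R × 4.15 counterclockwise.
Balancing moments: R × 4.15 = 1661, giving R = 400 N.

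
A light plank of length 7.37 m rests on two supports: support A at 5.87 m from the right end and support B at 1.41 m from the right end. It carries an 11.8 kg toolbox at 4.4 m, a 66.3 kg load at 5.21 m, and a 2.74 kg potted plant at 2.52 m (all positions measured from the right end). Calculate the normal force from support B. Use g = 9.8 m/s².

Choose support A as the axis so its reaction then has zero moment arm.
Toolbox: 11.8 × 9.8 = 115.6 N down at 4.4 m → arm 1.47 m, τ = 115.6 × 1.47 = 169.9 N·m clockwise.
Load: 66.3 × 9.8 = 649.7 N down at 5.21 m → arm 0.66 m, τ = 649.7 × 0.66 = 428.8 N·m clockwise.
Potted plant: 2.74 × 9.8 = 26.85 N down at 2.52 m → arm 3.35 m, τ = 26.85 × 3.35 = 89.95 N·m clockwise.
Net load moment about support A = 688.7 N·m clockwise.
Reaction R at support B is upward at 1.41 m, arm 4.46 m → moment R × 4.46 counterclockwise.
For rotational equilibrium, R × 4.46 = 688.7, so R = 154 N.

R_B ≈ 154 N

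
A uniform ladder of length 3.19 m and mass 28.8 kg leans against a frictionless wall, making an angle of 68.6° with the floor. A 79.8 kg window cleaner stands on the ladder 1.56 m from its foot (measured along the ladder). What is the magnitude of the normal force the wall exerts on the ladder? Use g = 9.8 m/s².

Choose the foot of the ladder as the axis so the floor normal and friction both act there and drop out.
Ladder weight 28.8×9.8 = 282.2 N acts at 1.595 m along the ladder; its horizontal arm is 1.595·cos68.6° = 0.582 m → τ = 164.2 N·m clockwise.
Window cleaner: 79.8×9.8 = 782 N at 1.56 m → arm 0.5692 m → τ = 445.1 N·m clockwise.
Wall normal N acts horizontally at the top; its moment arm is the height L sinθ = 3.19·sin68.6° = 2.97 m, counterclockwise.
Balancing moments: N × 2.97 = 609.3, giving N = 205 N.

N_wall ≈ 205 N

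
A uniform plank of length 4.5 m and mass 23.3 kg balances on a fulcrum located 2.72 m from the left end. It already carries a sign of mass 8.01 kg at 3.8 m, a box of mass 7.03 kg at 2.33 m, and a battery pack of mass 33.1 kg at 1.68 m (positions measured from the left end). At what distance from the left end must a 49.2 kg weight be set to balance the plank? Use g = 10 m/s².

About the fulcrum (at 2.72 m from the left end):
Beam weight: 23.3 × 10 = 233 N down at 2.25 m → arm 0.47 m, τ = 233 × 0.47 = 109.5 N·m counterclockwise.
Sign: 8.01 × 10 = 80.1 N down at 3.8 m → arm 1.08 m, τ = 80.1 × 1.08 = 86.51 N·m clockwise.
Box: 7.03 × 10 = 70.3 N down at 2.33 m → arm 0.39 m, τ = 70.3 × 0.39 = 27.42 N·m counterclockwise.
Battery pack: 33.1 × 10 = 331 N down at 1.68 m → arm 1.04 m, τ = 331 × 1.04 = 344.2 N·m counterclockwise.
Net moment of existing loads = 394.6 N·m counterclockwise.
The weight weighs 49.2 × 10 = 492 N and must supply an equal clockwise moment, so its lever arm about the fulcrum is 394.6 / 492 = 0.802 m.
That puts it at 2.72 + 0.802 = 3.52 m from the left end.

x ≈ 3.52 m from the left end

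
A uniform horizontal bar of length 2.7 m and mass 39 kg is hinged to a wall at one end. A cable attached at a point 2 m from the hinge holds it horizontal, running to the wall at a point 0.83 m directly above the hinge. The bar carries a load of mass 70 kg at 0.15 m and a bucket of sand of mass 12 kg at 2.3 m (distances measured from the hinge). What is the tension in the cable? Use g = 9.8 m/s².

T ≈ 1160 N

About the hinge:
Beam weight: 39 × 9.8 = 382.2 N down at 1.35 m → arm 1.35 m, τ = 382.2 × 1.35 = 516 N·m clockwise.
Load: 70 × 9.8 = 686 N down at 0.15 m → arm 0.15 m, τ = 686 × 0.15 = 102.9 N·m clockwise.
Bucket of sand: 12 × 9.8 = 117.6 N down at 2.3 m → arm 2.3 m, τ = 117.6 × 2.3 = 270.5 N·m clockwise.
Total clockwise load moment = 889.4 N·m.
The cable tension T acts at 2 m; only its component perpendicular to the bar, T sinθ, produces torque. sinθ = h/√(h²+d²) = 0.83/√(0.83²+2²) = 0.3833.
For rotational equilibrium, T × 2 × 0.3833 = 889.4, so T = 889.4 / 0.7666 = 1160 N.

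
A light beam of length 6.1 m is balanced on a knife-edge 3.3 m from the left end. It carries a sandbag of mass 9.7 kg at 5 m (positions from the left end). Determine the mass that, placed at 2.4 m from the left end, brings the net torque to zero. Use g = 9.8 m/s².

m ≈ 18.3 kg

Sum moments about the knife-edge (at 3.3 m from the left end) (the support reaction has zero arm there).
Sandbag: 9.7 × 9.8 = 95.06 N down at 5 m → arm 1.7 m, τ = 95.06 × 1.7 = 161.6 N·m clockwise.
Net moment of known loads = 161.6 N·m clockwise.
An unknown mass m at 2.4 m has arm 0.9 m; its moment is m·g·0.9 counterclockwise.
Στ = 0 ⇒ m × 9.8 × 0.9 = 161.6 ⇒ m = 161.6 / (9.8 × 0.9) = 18.3 kg.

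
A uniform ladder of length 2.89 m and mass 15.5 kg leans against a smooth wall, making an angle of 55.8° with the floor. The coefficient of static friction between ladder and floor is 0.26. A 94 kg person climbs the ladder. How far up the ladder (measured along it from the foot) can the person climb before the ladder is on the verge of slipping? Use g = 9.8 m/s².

Take moments about the foot of the ladder.
Ladder weight 15.5×9.8 = 151.9 N acts at 1.445 m along the ladder; its horizontal arm is 1.445·cos55.8° = 0.8122 m → τ = 123.4 N·m clockwise.
Person weight 94×9.8 = 921.2 N at distance d → arm d·cos55.8° → τ = 921.2·d·0.5621 clockwise.
Wall normal N at the top has arm L sinθ = 2.39 m counterclockwise, so Στ = 0 gives N·2.39 = 123.4 + 517.8·d.
ΣFy = 0 ⇒ N_floor = 1073 N, so the maximum friction is μ_s·N_floor = 0.26×1073 = 279 N. ΣFx = 0 ⇒ N_wall = f, so at the slipping point N = 279 N.
Substituting: 279×2.39 = 123.4 + 517.8·d ⇒ d = (666.8 − 123.4) / 517.8 = 1.05 m.

d ≈ 1.05 m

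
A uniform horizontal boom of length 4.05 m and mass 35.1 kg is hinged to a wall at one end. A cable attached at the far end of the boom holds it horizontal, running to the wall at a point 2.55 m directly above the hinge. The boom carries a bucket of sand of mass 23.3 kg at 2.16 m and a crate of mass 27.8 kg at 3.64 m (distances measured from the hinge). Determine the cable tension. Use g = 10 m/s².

Take moments about the hinge.
Beam weight: 35.1 × 10 = 351 N down at 2.025 m → arm 2.025 m, τ = 351 × 2.025 = 710.8 N·m clockwise.
Bucket of sand: 23.3 × 10 = 233 N down at 2.16 m → arm 2.16 m, τ = 233 × 2.16 = 503.3 N·m clockwise.
Crate: 27.8 × 10 = 278 N down at 3.64 m → arm 3.64 m, τ = 278 × 3.64 = 1012 N·m clockwise.
Total clockwise load moment = 2226 N·m.
The cable tension T acts at 4.05 m; only its component perpendicular to the boom, T sinθ, produces torque. sinθ = h/√(h²+d²) = 2.55/√(2.55²+4.05²) = 0.5328.
Στ = 0 ⇒ T × 4.05 × 0.5328 = 2226 ⇒ T = 2226 / 2.158 = 1030 N.

T ≈ 1030 N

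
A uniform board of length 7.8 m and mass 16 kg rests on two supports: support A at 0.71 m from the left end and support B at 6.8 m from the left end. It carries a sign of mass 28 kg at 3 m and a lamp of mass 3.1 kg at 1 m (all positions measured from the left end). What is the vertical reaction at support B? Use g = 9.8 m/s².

R_B ≈ 187 N

About support A:
Beam weight: 16 × 9.8 = 156.8 N down at 3.9 m → arm 3.19 m, τ = 156.8 × 3.19 = 500.2 N·m clockwise.
Sign: 28 × 9.8 = 274.4 N down at 3 m → arm 2.29 m, τ = 274.4 × 2.29 = 628.4 N·m clockwise.
Lamp: 3.1 × 9.8 = 30.38 N down at 1 m → arm 0.29 m, τ = 30.38 × 0.29 = 8.81 N·m clockwise.
Net load moment about support A = 1137 N·m clockwise.
Reaction R at support B is upward at 6.8 m, arm 6.09 m → moment R × 6.09 counterclockwise.
Balancing moments: R × 6.09 = 1137, giving R = 187 N.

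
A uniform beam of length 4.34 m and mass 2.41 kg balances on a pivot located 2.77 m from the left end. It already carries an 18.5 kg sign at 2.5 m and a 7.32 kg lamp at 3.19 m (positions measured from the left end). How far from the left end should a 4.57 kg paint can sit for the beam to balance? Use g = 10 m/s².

x ≈ 3.51 m from the left end

Sum moments about the pivot (at 2.77 m from the left end) (the support reaction has zero arm there).
Beam weight: 2.41 × 10 = 24.1 N down at 2.17 m → arm 0.6 m, τ = 24.1 × 0.6 = 14.46 N·m counterclockwise.
Sign: 18.5 × 10 = 185 N down at 2.5 m → arm 0.27 m, τ = 185 × 0.27 = 49.95 N·m counterclockwise.
Lamp: 7.32 × 10 = 73.2 N down at 3.19 m → arm 0.42 m, τ = 73.2 × 0.42 = 30.74 N·m clockwise.
Net moment of existing loads = 33.67 N·m counterclockwise.
The paint can weighs 4.57 × 10 = 45.7 N and must supply an equal clockwise moment, so its lever arm about the pivot is 33.67 / 45.7 = 0.737 m.
That puts it at 2.77 + 0.737 = 3.51 m from the left end.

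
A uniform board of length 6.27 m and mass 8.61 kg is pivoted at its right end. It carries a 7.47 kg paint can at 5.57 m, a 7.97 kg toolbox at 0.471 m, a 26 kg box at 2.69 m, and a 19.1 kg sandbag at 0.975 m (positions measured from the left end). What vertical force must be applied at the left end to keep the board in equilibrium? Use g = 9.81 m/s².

F ≈ 427 N

Taking torques about the right end:
Beam weight: 8.61 × 9.81 = 84.46 N down at 3.135 m → arm 3.135 m, τ = 84.46 × 3.135 = 264.8 N·m counterclockwise.
Paint can: 7.47 × 9.81 = 73.28 N down at 5.57 m → arm 0.7 m, τ = 73.28 × 0.7 = 51.3 N·m counterclockwise.
Toolbox: 7.97 × 9.81 = 78.19 N down at 0.471 m → arm 5.799 m, τ = 78.19 × 5.799 = 453.4 N·m counterclockwise.
Box: 26 × 9.81 = 255.1 N down at 2.69 m → arm 3.58 m, τ = 255.1 × 3.58 = 913.3 N·m counterclockwise.
Sandbag: 19.1 × 9.81 = 187.4 N down at 0.975 m → arm 5.295 m, τ = 187.4 × 5.295 = 992.3 N·m counterclockwise.
Net moment of the loads = 2675 N·m counterclockwise.
The upward force F acts at the left end, arm 6.27 m, giving F × 6.27 clockwise.
Balancing moments: F × 6.27 = 2675, giving F = 2675 / 6.27 = 427 N.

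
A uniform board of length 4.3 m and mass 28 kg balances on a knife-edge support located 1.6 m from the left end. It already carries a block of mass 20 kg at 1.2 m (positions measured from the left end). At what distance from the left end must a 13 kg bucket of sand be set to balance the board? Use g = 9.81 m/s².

x ≈ 1.03 m from the left end

Choose the knife-edge support (at 1.6 m from the left end) as the axis so the support reaction has zero arm there.
Beam weight: 28 × 9.81 = 274.7 N down at 2.15 m → arm 0.55 m, τ = 274.7 × 0.55 = 151.1 N·m clockwise.
Block: 20 × 9.81 = 196.2 N down at 1.2 m → arm 0.4 m, τ = 196.2 × 0.4 = 78.48 N·m counterclockwise.
Net moment of existing loads = 72.62 N·m clockwise.
The bucket of sand weighs 13 × 9.81 = 127.5 N and must supply an equal counterclockwise moment, so its lever arm about the knife-edge support is 72.62 / 127.5 = 0.57 m.
That puts it at 1.6 − 0.57 = 1.03 m from the left end.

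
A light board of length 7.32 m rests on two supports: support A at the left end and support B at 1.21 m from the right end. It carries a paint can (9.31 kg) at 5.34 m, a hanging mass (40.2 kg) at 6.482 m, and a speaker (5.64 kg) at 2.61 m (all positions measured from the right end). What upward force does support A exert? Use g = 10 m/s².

R_A ≈ 423 N

Take moments about support B.
Paint can: 9.31 × 10 = 93.1 N down at 5.34 m → arm 4.13 m, τ = 93.1 × 4.13 = 384.5 N·m counterclockwise.
Hanging mass: 40.2 × 10 = 402 N down at 6.482 m → arm 5.272 m, τ = 402 × 5.272 = 2119 N·m counterclockwise.
Speaker: 5.64 × 10 = 56.4 N down at 2.61 m → arm 1.4 m, τ = 56.4 × 1.4 = 78.96 N·m counterclockwise.
Net load moment about support B = 2582 N·m counterclockwise.
Reaction R at support A is upward at 7.32 m, arm 6.11 m → moment R × 6.11 clockwise.
Setting net torque to zero: R × 6.11 = 2582 → R = 423 N.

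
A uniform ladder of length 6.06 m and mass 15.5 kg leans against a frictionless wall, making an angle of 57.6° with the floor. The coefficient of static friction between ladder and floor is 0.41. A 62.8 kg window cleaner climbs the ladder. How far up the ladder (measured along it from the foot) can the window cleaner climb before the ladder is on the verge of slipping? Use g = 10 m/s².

d ≈ 4.13 m

About the foot of the ladder:
Ladder weight 15.5×10 = 155 N acts at 3.03 m along the ladder; its horizontal arm is 3.03·cos57.6° = 1.624 m → τ = 251.7 N·m clockwise.
Window cleaner weight 62.8×10 = 628 N at distance d → arm d·cos57.6° → τ = 628·d·0.5358 clockwise.
Wall normal N at the top has arm L sinθ = 5.117 m counterclockwise, so Στ = 0 gives N·5.117 = 251.7 + 336.5·d.
ΣFy = 0 ⇒ N_floor = 783 N, so the maximum friction is μ_s·N_floor = 0.41×783 = 321 N. ΣFx = 0 ⇒ N_wall = f, so at the slipping point N = 321 N.
Substituting: 321×5.117 = 251.7 + 336.5·d ⇒ d = (1643 − 251.7) / 336.5 = 4.13 m.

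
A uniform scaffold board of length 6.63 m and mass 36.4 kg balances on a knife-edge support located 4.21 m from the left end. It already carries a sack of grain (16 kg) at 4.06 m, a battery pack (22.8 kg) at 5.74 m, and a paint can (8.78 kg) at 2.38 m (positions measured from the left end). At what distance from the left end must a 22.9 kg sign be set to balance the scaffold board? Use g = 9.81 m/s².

About the knife-edge support (at 4.21 m from the left end):
Beam weight: 36.4 × 9.81 = 357.1 N down at 3.315 m → arm 0.895 m, τ = 357.1 × 0.895 = 319.6 N·m counterclockwise.
Sack of grain: 16 × 9.81 = 157 N down at 4.06 m → arm 0.15 m, τ = 157 × 0.15 = 23.55 N·m counterclockwise.
Battery pack: 22.8 × 9.81 = 223.7 N down at 5.74 m → arm 1.53 m, τ = 223.7 × 1.53 = 342.3 N·m clockwise.
Paint can: 8.78 × 9.81 = 86.13 N down at 2.38 m → arm 1.83 m, τ = 86.13 × 1.83 = 157.6 N·m counterclockwise.
Net moment of existing loads = 158.5 N·m counterclockwise.
The sign weighs 22.9 × 9.81 = 224.6 N and must supply an equal clockwise moment, so its lever arm about the knife-edge support is 158.5 / 224.6 = 0.706 m.
That puts it at 4.21 + 0.706 = 4.92 m from the left end.

x ≈ 4.92 m from the left end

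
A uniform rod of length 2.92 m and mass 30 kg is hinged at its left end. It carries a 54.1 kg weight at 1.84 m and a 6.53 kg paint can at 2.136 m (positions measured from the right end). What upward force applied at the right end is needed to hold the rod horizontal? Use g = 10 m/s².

F ≈ 368 N

About the left end:
Beam weight: 30 × 10 = 300 N down at 1.46 m → arm 1.46 m, τ = 300 × 1.46 = 438 N·m clockwise.
Weight: 54.1 × 10 = 541 N down at 1.84 m → arm 1.08 m, τ = 541 × 1.08 = 584.3 N·m clockwise.
Paint can: 6.53 × 10 = 65.3 N down at 2.136 m → arm 0.784 m, τ = 65.3 × 0.784 = 51.2 N·m clockwise.
Net moment of the loads = 1074 N·m clockwise.
The upward force F acts at the right end, arm 2.92 m, giving F × 2.92 counterclockwise.
Στ = 0 ⇒ F × 2.92 = 1074 ⇒ F = 1074 / 2.92 = 368 N.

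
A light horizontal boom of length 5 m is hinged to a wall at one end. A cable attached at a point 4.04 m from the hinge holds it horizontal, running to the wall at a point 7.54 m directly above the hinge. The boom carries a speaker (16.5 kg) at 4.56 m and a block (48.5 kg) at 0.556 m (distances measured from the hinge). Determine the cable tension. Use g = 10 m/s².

T ≈ 287 N

Sum moments about the hinge (the unknown hinge reaction has zero arm there).
Speaker: 16.5 × 10 = 165 N down at 4.56 m → arm 4.56 m, τ = 165 × 4.56 = 752.4 N·m clockwise.
Block: 48.5 × 10 = 485 N down at 0.556 m → arm 0.556 m, τ = 485 × 0.556 = 269.7 N·m clockwise.
Total clockwise load moment = 1022 N·m.
The cable tension T acts at 4.04 m; only its component perpendicular to the boom, T sinθ, produces torque. sinθ = h/√(h²+d²) = 7.54/√(7.54²+4.04²) = 0.8814.
Στ = 0 ⇒ T × 4.04 × 0.8814 = 1022 ⇒ T = 1022 / 3.561 = 287 N.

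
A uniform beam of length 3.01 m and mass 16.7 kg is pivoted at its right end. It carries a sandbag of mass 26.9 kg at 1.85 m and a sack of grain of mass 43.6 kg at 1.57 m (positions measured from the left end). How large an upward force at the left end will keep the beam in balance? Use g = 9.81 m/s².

F ≈ 388 N

Taking torques about the right end:
Beam weight: 16.7 × 9.81 = 163.8 N down at 1.505 m → arm 1.505 m, τ = 163.8 × 1.505 = 246.5 N·m counterclockwise.
Sandbag: 26.9 × 9.81 = 263.9 N down at 1.85 m → arm 1.16 m, τ = 263.9 × 1.16 = 306.1 N·m counterclockwise.
Sack of grain: 43.6 × 9.81 = 427.7 N down at 1.57 m → arm 1.44 m, τ = 427.7 × 1.44 = 615.9 N·m counterclockwise.
Net moment of the loads = 1168 N·m counterclockwise.
The upward force F acts at the left end, arm 3.01 m, giving F × 3.01 clockwise.
Balancing moments: F × 3.01 = 1168, giving F = 1168 / 3.01 = 388 N.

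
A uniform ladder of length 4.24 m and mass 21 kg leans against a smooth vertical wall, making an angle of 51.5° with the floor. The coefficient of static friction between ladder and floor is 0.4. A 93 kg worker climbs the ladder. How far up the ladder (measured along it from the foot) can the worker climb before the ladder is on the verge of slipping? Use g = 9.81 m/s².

Take moments about the foot of the ladder.
Ladder weight 21×9.81 = 206 N acts at 2.12 m along the ladder; its horizontal arm is 2.12·cos51.5° = 1.32 m → τ = 271.9 N·m clockwise.
Worker weight 93×9.81 = 912.3 N at distance d → arm d·cos51.5° → τ = 912.3·d·0.6225 clockwise.
Wall normal N at the top has arm L sinθ = 3.318 m counterclockwise, so Στ = 0 gives N·3.318 = 271.9 + 567.9·d.
ΣFy = 0 ⇒ N_floor = 1118 N, so the maximum friction is μ_s·N_floor = 0.4×1118 = 447.2 N. ΣFx = 0 ⇒ N_wall = f, so at the slipping point N = 447.2 N.
Substituting: 447.2×3.318 = 271.9 + 567.9·d ⇒ d = (1484 − 271.9) / 567.9 = 2.13 m.

d ≈ 2.13 m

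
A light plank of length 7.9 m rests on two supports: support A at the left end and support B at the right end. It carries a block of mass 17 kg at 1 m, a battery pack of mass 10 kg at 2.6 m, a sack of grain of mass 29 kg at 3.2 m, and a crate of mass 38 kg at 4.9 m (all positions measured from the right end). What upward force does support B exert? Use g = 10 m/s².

R_B ≈ 532 N

Take moments about support A.
Block: 17 × 10 = 170 N down at 1 m → arm 6.9 m, τ = 170 × 6.9 = 1173 N·m clockwise.
Battery pack: 10 × 10 = 100 N down at 2.6 m → arm 5.3 m, τ = 100 × 5.3 = 530 N·m clockwise.
Sack of grain: 29 × 10 = 290 N down at 3.2 m → arm 4.7 m, τ = 290 × 4.7 = 1363 N·m clockwise.
Crate: 38 × 10 = 380 N down at 4.9 m → arm 3 m, τ = 380 × 3 = 1140 N·m clockwise.
Net load moment about support A = 4206 N·m clockwise.
Reaction R at support B is upward at 0 m, arm 7.9 m → moment R × 7.9 counterclockwise.
Setting net torque to zero: R × 7.9 = 4206 → R = 532 N.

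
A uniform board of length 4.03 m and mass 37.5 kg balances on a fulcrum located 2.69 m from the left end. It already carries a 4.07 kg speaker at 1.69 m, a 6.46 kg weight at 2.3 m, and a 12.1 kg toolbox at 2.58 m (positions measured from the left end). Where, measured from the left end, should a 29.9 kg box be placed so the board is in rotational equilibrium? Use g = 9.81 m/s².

x ≈ 3.8 m from the left end

Taking torques about the fulcrum (at 2.69 m from the left end):
Beam weight: 37.5 × 9.81 = 367.9 N down at 2.015 m → arm 0.675 m, τ = 367.9 × 0.675 = 248.3 N·m counterclockwise.
Speaker: 4.07 × 9.81 = 39.93 N down at 1.69 m → arm 1 m, τ = 39.93 × 1 = 39.93 N·m counterclockwise.
Weight: 6.46 × 9.81 = 63.37 N down at 2.3 m → arm 0.39 m, τ = 63.37 × 0.39 = 24.71 N·m counterclockwise.
Toolbox: 12.1 × 9.81 = 118.7 N down at 2.58 m → arm 0.11 m, τ = 118.7 × 0.11 = 13.06 N·m counterclockwise.
Net moment of existing loads = 326 N·m counterclockwise.
The box weighs 29.9 × 9.81 = 293.3 N and must supply an equal clockwise moment, so its lever arm about the fulcrum is 326 / 293.3 = 1.11 m.
That puts it at 2.69 + 1.11 = 3.8 m from the left end.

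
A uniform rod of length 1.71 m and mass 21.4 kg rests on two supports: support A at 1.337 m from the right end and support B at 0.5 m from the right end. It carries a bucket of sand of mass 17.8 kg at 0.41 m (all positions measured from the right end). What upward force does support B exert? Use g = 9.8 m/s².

About support A:
Beam weight: 21.4 × 9.8 = 209.7 N down at 0.855 m → arm 0.482 m, τ = 209.7 × 0.482 = 101.1 N·m clockwise.
Bucket of sand: 17.8 × 9.8 = 174.4 N down at 0.41 m → arm 0.927 m, τ = 174.4 × 0.927 = 161.7 N·m clockwise.
Net load moment about support A = 262.8 N·m clockwise.
Reaction R at support B is upward at 0.5 m, arm 0.837 m → moment R × 0.837 counterclockwise.
For rotational equilibrium, R × 0.837 = 262.8, so R = 314 N.

R_B ≈ 314 N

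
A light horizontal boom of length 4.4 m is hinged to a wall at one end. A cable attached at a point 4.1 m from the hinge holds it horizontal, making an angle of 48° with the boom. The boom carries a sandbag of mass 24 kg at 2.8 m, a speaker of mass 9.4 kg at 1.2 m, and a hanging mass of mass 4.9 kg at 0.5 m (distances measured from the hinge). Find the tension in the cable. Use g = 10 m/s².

Take moments about the hinge.
Sandbag: 24 × 10 = 240 N down at 2.8 m → arm 2.8 m, τ = 240 × 2.8 = 672 N·m clockwise.
Speaker: 9.4 × 10 = 94 N down at 1.2 m → arm 1.2 m, τ = 94 × 1.2 = 112.8 N·m clockwise.
Hanging mass: 4.9 × 10 = 49 N down at 0.5 m → arm 0.5 m, τ = 49 × 0.5 = 24.5 N·m clockwise.
Total clockwise load moment = 809.3 N·m.
The cable tension T acts at 4.1 m; only its component perpendicular to the boom, T sinθ, produces torque. sin 48° = 0.7431.
For rotational equilibrium, T × 4.1 × 0.7431 = 809.3, so T = 809.3 / 3.047 = 266 N.

T ≈ 266 N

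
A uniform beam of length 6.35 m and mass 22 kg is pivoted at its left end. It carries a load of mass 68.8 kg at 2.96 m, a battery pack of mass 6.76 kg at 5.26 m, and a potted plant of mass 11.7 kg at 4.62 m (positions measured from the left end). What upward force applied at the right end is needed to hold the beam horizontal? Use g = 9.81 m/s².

About the left end:
Beam weight: 22 × 9.81 = 215.8 N down at 3.175 m → arm 3.175 m, τ = 215.8 × 3.175 = 685.2 N·m clockwise.
Load: 68.8 × 9.81 = 674.9 N down at 2.96 m → arm 2.96 m, τ = 674.9 × 2.96 = 1998 N·m clockwise.
Battery pack: 6.76 × 9.81 = 66.32 N down at 5.26 m → arm 5.26 m, τ = 66.32 × 5.26 = 348.8 N·m clockwise.
Potted plant: 11.7 × 9.81 = 114.8 N down at 4.62 m → arm 4.62 m, τ = 114.8 × 4.62 = 530.4 N·m clockwise.
Net moment of the loads = 3562 N·m clockwise.
The upward force F acts at the right end, arm 6.35 m, giving F × 6.35 counterclockwise.
Setting net torque to zero: F × 6.35 = 3562 → F = 3562 / 6.35 = 561 N.

F ≈ 561 N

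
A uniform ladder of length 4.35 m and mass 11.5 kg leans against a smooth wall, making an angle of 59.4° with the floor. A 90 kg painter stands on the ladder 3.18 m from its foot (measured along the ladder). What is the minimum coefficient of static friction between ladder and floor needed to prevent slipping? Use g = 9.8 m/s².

μ_min ≈ 0.417

Taking torques about the foot of the ladder:
Ladder weight 11.5×9.8 = 112.7 N acts at 2.175 m along the ladder; its horizontal arm is 2.175·cos59.4° = 1.107 m → τ = 124.8 N·m clockwise.
Painter: 90×9.8 = 882 N at 3.18 m → arm 1.619 m → τ = 1428 N·m clockwise.
Wall normal N acts horizontally at the top; its moment arm is the height L sinθ = 4.35·sin59.4° = 3.744 m, counterclockwise.
Στ = 0 ⇒ N × 3.744 = 1553 ⇒ N = 414.8 N.
ΣFx = 0 ⇒ f = N_wall = 414.8 N. ΣFy = 0 ⇒ N_floor = 994.7 N.
μ_min = f / N_floor = 414.8 / 994.7 = 0.417.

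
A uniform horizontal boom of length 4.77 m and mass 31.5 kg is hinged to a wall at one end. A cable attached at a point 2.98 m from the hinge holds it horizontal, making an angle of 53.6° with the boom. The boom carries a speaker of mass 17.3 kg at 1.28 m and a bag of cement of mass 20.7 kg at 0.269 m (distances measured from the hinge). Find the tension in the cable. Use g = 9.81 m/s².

Taking torques about the hinge:
Beam weight: 31.5 × 9.81 = 309 N down at 2.385 m → arm 2.385 m, τ = 309 × 2.385 = 737 N·m clockwise.
Speaker: 17.3 × 9.81 = 169.7 N down at 1.28 m → arm 1.28 m, τ = 169.7 × 1.28 = 217.2 N·m clockwise.
Bag of cement: 20.7 × 9.81 = 203.1 N down at 0.269 m → arm 0.269 m, τ = 203.1 × 0.269 = 54.63 N·m clockwise.
Total clockwise load moment = 1009 N·m.
The cable tension T acts at 2.98 m; only its component perpendicular to the boom, T sinθ, produces torque. sin 53.6° = 0.8049.
For rotational equilibrium, T × 2.98 × 0.8049 = 1009, so T = 1009 / 2.399 = 421 N.

T ≈ 421 N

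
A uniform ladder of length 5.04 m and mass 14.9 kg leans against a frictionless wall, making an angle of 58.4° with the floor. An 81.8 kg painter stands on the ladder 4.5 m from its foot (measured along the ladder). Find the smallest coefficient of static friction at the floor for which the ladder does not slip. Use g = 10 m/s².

μ_min ≈ 0.512

Taking torques about the foot of the ladder:
Ladder weight 14.9×10 = 149 N acts at 2.52 m along the ladder; its horizontal arm is 2.52·cos58.4° = 1.32 m → τ = 196.7 N·m clockwise.
Painter: 81.8×10 = 818 N at 4.5 m → arm 2.358 m → τ = 1929 N·m clockwise.
Wall normal N acts horizontally at the top; its moment arm is the height L sinθ = 5.04·sin58.4° = 4.293 m, counterclockwise.
For rotational equilibrium, N × 4.293 = 2126, so N = 495.2 N.
ΣFx = 0 ⇒ f = N_wall = 495.2 N. ΣFy = 0 ⇒ N_floor = 967 N.
μ_min = f / N_floor = 495.2 / 967 = 0.512.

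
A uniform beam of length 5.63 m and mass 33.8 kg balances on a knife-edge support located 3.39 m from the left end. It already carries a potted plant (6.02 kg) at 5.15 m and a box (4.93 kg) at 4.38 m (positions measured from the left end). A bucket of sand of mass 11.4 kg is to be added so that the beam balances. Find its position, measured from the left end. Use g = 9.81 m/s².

About the knife-edge support (at 3.39 m from the left end):
Beam weight: 33.8 × 9.81 = 331.6 N down at 2.815 m → arm 0.575 m, τ = 331.6 × 0.575 = 190.7 N·m counterclockwise.
Potted plant: 6.02 × 9.81 = 59.06 N down at 5.15 m → arm 1.76 m, τ = 59.06 × 1.76 = 103.9 N·m clockwise.
Box: 4.93 × 9.81 = 48.36 N down at 4.38 m → arm 0.99 m, τ = 48.36 × 0.99 = 47.88 N·m clockwise.
Net moment of existing loads = 38.92 N·m counterclockwise.
The bucket of sand weighs 11.4 × 9.81 = 111.8 N and must supply an equal clockwise moment, so its lever arm about the knife-edge support is 38.92 / 111.8 = 0.348 m.
That puts it at 3.39 + 0.348 = 3.74 m from the left end.

x ≈ 3.74 m from the left end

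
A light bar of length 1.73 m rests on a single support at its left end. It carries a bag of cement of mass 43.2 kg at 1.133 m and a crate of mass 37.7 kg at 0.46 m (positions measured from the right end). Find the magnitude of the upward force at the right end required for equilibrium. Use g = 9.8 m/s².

Taking torques about the left end:
Bag of cement: 43.2 × 9.8 = 423.4 N down at 1.133 m → arm 0.597 m, τ = 423.4 × 0.597 = 252.8 N·m clockwise.
Crate: 37.7 × 9.8 = 369.5 N down at 0.46 m → arm 1.27 m, τ = 369.5 × 1.27 = 469.3 N·m clockwise.
Net moment of the loads = 722.1 N·m clockwise.
The upward force F acts at the right end, arm 1.73 m, giving F × 1.73 counterclockwise.
Setting net torque to zero: F × 1.73 = 722.1 → F = 722.1 / 1.73 = 417 N.

F ≈ 417 N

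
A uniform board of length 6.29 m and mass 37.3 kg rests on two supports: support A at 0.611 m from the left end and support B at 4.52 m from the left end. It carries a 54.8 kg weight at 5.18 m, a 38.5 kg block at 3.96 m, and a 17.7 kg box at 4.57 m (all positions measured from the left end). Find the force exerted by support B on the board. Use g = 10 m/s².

R_B ≈ 1390 N

About support A:
Beam weight: 37.3 × 10 = 373 N down at 3.145 m → arm 2.534 m, τ = 373 × 2.534 = 945.2 N·m clockwise.
Weight: 54.8 × 10 = 548 N down at 5.18 m → arm 4.569 m, τ = 548 × 4.569 = 2504 N·m clockwise.
Block: 38.5 × 10 = 385 N down at 3.96 m → arm 3.349 m, τ = 385 × 3.349 = 1289 N·m clockwise.
Box: 17.7 × 10 = 177 N down at 4.57 m → arm 3.959 m, τ = 177 × 3.959 = 700.7 N·m clockwise.
Net load moment about support A = 5439 N·m clockwise.
Reaction R at support B is upward at 4.52 m, arm 3.909 m → moment R × 3.909 counterclockwise.
Setting net torque to zero: R × 3.909 = 5439 → R = 1390 N.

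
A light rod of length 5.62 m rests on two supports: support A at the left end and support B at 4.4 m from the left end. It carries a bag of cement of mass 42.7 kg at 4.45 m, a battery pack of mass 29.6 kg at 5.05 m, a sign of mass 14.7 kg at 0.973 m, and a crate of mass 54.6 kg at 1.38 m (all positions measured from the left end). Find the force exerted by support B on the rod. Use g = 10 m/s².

About support A:
Bag of cement: 42.7 × 10 = 427 N down at 4.45 m → arm 4.45 m, τ = 427 × 4.45 = 1900 N·m clockwise.
Battery pack: 29.6 × 10 = 296 N down at 5.05 m → arm 5.05 m, τ = 296 × 5.05 = 1495 N·m clockwise.
Sign: 14.7 × 10 = 147 N down at 0.973 m → arm 0.973 m, τ = 147 × 0.973 = 143 N·m clockwise.
Crate: 54.6 × 10 = 546 N down at 1.38 m → arm 1.38 m, τ = 546 × 1.38 = 753.5 N·m clockwise.
Net load moment about support A = 4292 N·m clockwise.
Reaction R at support B is upward at 4.4 m, arm 4.4 m → moment R × 4.4 counterclockwise.
Balancing moments: R × 4.4 = 4292, giving R = 975 N.

R_B ≈ 975 N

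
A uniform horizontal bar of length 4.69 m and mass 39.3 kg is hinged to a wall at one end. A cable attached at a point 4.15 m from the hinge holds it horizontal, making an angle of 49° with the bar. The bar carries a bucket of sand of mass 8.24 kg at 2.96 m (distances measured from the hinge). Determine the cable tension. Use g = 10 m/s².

About the hinge:
Beam weight: 39.3 × 10 = 393 N down at 2.345 m → arm 2.345 m, τ = 393 × 2.345 = 921.6 N·m clockwise.
Bucket of sand: 8.24 × 10 = 82.4 N down at 2.96 m → arm 2.96 m, τ = 82.4 × 2.96 = 243.9 N·m clockwise.
Total clockwise load moment = 1166 N·m.
The cable tension T acts at 4.15 m; only its component perpendicular to the bar, T sinθ, produces torque. sin 49° = 0.7547.
Balancing moments: T × 4.15 × 0.7547 = 1166, giving T = 1166 / 3.132 = 372 N.

T ≈ 372 N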